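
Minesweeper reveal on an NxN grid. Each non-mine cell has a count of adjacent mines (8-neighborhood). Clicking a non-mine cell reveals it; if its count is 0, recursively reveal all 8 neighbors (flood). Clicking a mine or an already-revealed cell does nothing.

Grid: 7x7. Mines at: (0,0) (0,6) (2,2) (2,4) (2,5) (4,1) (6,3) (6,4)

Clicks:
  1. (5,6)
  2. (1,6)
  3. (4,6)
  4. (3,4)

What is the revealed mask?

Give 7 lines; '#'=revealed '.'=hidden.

Click 1 (5,6) count=0: revealed 17 new [(3,2) (3,3) (3,4) (3,5) (3,6) (4,2) (4,3) (4,4) (4,5) (4,6) (5,2) (5,3) (5,4) (5,5) (5,6) (6,5) (6,6)] -> total=17
Click 2 (1,6) count=2: revealed 1 new [(1,6)] -> total=18
Click 3 (4,6) count=0: revealed 0 new [(none)] -> total=18
Click 4 (3,4) count=2: revealed 0 new [(none)] -> total=18

Answer: .......
......#
.......
..#####
..#####
..#####
.....##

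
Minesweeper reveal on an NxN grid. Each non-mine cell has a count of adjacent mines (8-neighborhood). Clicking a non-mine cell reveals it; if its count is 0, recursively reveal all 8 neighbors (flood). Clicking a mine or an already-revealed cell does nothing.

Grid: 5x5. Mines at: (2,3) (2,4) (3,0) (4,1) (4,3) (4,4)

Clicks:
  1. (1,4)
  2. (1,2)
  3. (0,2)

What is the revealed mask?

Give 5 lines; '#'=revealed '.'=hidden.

Click 1 (1,4) count=2: revealed 1 new [(1,4)] -> total=1
Click 2 (1,2) count=1: revealed 1 new [(1,2)] -> total=2
Click 3 (0,2) count=0: revealed 11 new [(0,0) (0,1) (0,2) (0,3) (0,4) (1,0) (1,1) (1,3) (2,0) (2,1) (2,2)] -> total=13

Answer: #####
#####
###..
.....
.....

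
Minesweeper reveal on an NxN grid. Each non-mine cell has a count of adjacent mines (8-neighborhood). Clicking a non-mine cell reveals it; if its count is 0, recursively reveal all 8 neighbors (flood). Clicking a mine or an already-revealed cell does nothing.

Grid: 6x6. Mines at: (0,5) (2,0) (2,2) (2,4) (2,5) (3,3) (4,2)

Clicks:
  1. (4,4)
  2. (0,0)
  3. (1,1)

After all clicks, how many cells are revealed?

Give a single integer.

Click 1 (4,4) count=1: revealed 1 new [(4,4)] -> total=1
Click 2 (0,0) count=0: revealed 10 new [(0,0) (0,1) (0,2) (0,3) (0,4) (1,0) (1,1) (1,2) (1,3) (1,4)] -> total=11
Click 3 (1,1) count=2: revealed 0 new [(none)] -> total=11

Answer: 11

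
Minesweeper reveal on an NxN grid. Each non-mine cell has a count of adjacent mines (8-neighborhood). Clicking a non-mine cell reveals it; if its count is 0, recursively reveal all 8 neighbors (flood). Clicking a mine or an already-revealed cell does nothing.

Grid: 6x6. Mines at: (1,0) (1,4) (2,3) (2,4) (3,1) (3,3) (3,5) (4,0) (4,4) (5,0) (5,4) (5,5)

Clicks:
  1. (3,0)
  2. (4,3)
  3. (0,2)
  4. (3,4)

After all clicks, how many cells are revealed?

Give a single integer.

Answer: 9

Derivation:
Click 1 (3,0) count=2: revealed 1 new [(3,0)] -> total=1
Click 2 (4,3) count=3: revealed 1 new [(4,3)] -> total=2
Click 3 (0,2) count=0: revealed 6 new [(0,1) (0,2) (0,3) (1,1) (1,2) (1,3)] -> total=8
Click 4 (3,4) count=5: revealed 1 new [(3,4)] -> total=9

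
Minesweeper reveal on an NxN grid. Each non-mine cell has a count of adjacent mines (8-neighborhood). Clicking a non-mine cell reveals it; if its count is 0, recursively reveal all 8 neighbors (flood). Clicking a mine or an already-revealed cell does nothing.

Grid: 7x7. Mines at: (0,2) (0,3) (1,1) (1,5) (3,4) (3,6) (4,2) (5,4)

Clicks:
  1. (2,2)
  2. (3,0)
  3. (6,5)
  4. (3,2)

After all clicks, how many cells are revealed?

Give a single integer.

Answer: 17

Derivation:
Click 1 (2,2) count=1: revealed 1 new [(2,2)] -> total=1
Click 2 (3,0) count=0: revealed 14 new [(2,0) (2,1) (3,0) (3,1) (4,0) (4,1) (5,0) (5,1) (5,2) (5,3) (6,0) (6,1) (6,2) (6,3)] -> total=15
Click 3 (6,5) count=1: revealed 1 new [(6,5)] -> total=16
Click 4 (3,2) count=1: revealed 1 new [(3,2)] -> total=17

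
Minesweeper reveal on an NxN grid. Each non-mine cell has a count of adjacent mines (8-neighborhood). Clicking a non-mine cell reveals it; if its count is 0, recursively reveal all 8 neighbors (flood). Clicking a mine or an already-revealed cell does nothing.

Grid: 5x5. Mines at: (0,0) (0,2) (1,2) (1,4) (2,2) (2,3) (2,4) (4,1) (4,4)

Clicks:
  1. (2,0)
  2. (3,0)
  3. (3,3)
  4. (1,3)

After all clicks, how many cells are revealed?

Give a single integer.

Click 1 (2,0) count=0: revealed 6 new [(1,0) (1,1) (2,0) (2,1) (3,0) (3,1)] -> total=6
Click 2 (3,0) count=1: revealed 0 new [(none)] -> total=6
Click 3 (3,3) count=4: revealed 1 new [(3,3)] -> total=7
Click 4 (1,3) count=6: revealed 1 new [(1,3)] -> total=8

Answer: 8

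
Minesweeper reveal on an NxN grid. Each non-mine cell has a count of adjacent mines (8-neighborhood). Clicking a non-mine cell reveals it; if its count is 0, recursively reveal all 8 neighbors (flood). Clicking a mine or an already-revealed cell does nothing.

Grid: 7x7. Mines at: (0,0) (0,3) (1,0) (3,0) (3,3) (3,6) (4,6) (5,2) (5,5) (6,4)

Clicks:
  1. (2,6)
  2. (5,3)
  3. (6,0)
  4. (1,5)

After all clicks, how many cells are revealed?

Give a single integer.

Answer: 16

Derivation:
Click 1 (2,6) count=1: revealed 1 new [(2,6)] -> total=1
Click 2 (5,3) count=2: revealed 1 new [(5,3)] -> total=2
Click 3 (6,0) count=0: revealed 6 new [(4,0) (4,1) (5,0) (5,1) (6,0) (6,1)] -> total=8
Click 4 (1,5) count=0: revealed 8 new [(0,4) (0,5) (0,6) (1,4) (1,5) (1,6) (2,4) (2,5)] -> total=16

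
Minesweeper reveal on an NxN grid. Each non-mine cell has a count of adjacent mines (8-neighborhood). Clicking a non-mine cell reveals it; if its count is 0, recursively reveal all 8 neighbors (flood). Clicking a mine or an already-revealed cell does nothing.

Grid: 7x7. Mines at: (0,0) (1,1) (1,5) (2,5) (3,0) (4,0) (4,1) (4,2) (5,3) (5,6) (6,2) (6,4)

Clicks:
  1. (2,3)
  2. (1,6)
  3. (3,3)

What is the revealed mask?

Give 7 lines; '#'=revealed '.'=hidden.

Click 1 (2,3) count=0: revealed 12 new [(0,2) (0,3) (0,4) (1,2) (1,3) (1,4) (2,2) (2,3) (2,4) (3,2) (3,3) (3,4)] -> total=12
Click 2 (1,6) count=2: revealed 1 new [(1,6)] -> total=13
Click 3 (3,3) count=1: revealed 0 new [(none)] -> total=13

Answer: ..###..
..###.#
..###..
..###..
.......
.......
.......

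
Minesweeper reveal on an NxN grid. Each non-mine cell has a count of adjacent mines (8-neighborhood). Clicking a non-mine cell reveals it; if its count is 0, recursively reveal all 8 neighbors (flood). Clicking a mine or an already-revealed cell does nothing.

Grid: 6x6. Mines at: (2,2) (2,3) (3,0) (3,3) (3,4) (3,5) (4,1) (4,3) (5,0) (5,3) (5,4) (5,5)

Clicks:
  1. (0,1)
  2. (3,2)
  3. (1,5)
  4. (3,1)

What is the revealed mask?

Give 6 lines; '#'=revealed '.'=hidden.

Answer: ######
######
##..##
.##...
......
......

Derivation:
Click 1 (0,1) count=0: revealed 16 new [(0,0) (0,1) (0,2) (0,3) (0,4) (0,5) (1,0) (1,1) (1,2) (1,3) (1,4) (1,5) (2,0) (2,1) (2,4) (2,5)] -> total=16
Click 2 (3,2) count=5: revealed 1 new [(3,2)] -> total=17
Click 3 (1,5) count=0: revealed 0 new [(none)] -> total=17
Click 4 (3,1) count=3: revealed 1 new [(3,1)] -> total=18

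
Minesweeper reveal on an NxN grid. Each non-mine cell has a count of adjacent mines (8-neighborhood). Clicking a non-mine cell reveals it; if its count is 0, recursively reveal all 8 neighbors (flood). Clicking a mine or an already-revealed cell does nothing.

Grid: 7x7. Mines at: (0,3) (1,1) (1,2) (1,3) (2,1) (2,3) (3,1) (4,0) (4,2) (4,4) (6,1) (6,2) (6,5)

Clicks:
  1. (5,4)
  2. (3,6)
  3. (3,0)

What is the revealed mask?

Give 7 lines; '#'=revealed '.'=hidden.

Click 1 (5,4) count=2: revealed 1 new [(5,4)] -> total=1
Click 2 (3,6) count=0: revealed 16 new [(0,4) (0,5) (0,6) (1,4) (1,5) (1,6) (2,4) (2,5) (2,6) (3,4) (3,5) (3,6) (4,5) (4,6) (5,5) (5,6)] -> total=17
Click 3 (3,0) count=3: revealed 1 new [(3,0)] -> total=18

Answer: ....###
....###
....###
#...###
.....##
....###
.......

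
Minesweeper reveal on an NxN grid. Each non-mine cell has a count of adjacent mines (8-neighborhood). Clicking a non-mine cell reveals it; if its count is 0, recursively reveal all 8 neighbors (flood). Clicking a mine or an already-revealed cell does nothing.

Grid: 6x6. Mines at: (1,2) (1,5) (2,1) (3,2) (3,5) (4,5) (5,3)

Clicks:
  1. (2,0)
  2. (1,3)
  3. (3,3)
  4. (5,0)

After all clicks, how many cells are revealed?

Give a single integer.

Answer: 11

Derivation:
Click 1 (2,0) count=1: revealed 1 new [(2,0)] -> total=1
Click 2 (1,3) count=1: revealed 1 new [(1,3)] -> total=2
Click 3 (3,3) count=1: revealed 1 new [(3,3)] -> total=3
Click 4 (5,0) count=0: revealed 8 new [(3,0) (3,1) (4,0) (4,1) (4,2) (5,0) (5,1) (5,2)] -> total=11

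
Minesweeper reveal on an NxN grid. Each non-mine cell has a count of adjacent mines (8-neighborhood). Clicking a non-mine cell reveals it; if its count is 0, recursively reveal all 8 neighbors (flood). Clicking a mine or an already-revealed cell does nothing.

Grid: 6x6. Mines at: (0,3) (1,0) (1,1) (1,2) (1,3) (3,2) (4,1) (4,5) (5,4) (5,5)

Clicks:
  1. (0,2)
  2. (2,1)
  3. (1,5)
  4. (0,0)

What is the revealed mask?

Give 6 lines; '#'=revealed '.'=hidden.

Click 1 (0,2) count=4: revealed 1 new [(0,2)] -> total=1
Click 2 (2,1) count=4: revealed 1 new [(2,1)] -> total=2
Click 3 (1,5) count=0: revealed 8 new [(0,4) (0,5) (1,4) (1,5) (2,4) (2,5) (3,4) (3,5)] -> total=10
Click 4 (0,0) count=2: revealed 1 new [(0,0)] -> total=11

Answer: #.#.##
....##
.#..##
....##
......
......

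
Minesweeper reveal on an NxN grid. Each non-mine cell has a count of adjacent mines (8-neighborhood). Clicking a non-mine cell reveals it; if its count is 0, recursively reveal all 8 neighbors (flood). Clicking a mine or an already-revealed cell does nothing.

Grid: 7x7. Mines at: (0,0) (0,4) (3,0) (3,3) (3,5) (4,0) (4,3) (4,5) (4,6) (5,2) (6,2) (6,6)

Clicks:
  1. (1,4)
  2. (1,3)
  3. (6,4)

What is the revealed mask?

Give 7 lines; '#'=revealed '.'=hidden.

Click 1 (1,4) count=1: revealed 1 new [(1,4)] -> total=1
Click 2 (1,3) count=1: revealed 1 new [(1,3)] -> total=2
Click 3 (6,4) count=0: revealed 6 new [(5,3) (5,4) (5,5) (6,3) (6,4) (6,5)] -> total=8

Answer: .......
...##..
.......
.......
.......
...###.
...###.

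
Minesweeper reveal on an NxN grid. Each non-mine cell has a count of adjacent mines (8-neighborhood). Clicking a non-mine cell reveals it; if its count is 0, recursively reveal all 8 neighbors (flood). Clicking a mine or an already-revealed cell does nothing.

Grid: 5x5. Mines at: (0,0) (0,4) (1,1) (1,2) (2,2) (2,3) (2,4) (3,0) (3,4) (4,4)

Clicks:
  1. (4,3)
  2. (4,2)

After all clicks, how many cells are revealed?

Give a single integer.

Answer: 6

Derivation:
Click 1 (4,3) count=2: revealed 1 new [(4,3)] -> total=1
Click 2 (4,2) count=0: revealed 5 new [(3,1) (3,2) (3,3) (4,1) (4,2)] -> total=6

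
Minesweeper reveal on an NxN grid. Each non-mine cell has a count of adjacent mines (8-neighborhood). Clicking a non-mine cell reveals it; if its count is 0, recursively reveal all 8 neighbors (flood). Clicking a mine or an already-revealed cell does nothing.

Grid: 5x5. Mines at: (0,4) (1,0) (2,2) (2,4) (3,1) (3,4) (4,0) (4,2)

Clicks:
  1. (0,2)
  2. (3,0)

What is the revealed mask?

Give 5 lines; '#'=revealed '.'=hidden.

Answer: .###.
.###.
.....
#....
.....

Derivation:
Click 1 (0,2) count=0: revealed 6 new [(0,1) (0,2) (0,3) (1,1) (1,2) (1,3)] -> total=6
Click 2 (3,0) count=2: revealed 1 new [(3,0)] -> total=7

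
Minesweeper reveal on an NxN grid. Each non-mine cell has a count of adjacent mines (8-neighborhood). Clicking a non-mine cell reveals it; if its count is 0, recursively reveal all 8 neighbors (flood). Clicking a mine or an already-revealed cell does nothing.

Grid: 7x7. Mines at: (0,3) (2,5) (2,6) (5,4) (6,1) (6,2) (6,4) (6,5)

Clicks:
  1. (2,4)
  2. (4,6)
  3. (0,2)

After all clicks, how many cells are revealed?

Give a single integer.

Click 1 (2,4) count=1: revealed 1 new [(2,4)] -> total=1
Click 2 (4,6) count=0: revealed 6 new [(3,5) (3,6) (4,5) (4,6) (5,5) (5,6)] -> total=7
Click 3 (0,2) count=1: revealed 1 new [(0,2)] -> total=8

Answer: 8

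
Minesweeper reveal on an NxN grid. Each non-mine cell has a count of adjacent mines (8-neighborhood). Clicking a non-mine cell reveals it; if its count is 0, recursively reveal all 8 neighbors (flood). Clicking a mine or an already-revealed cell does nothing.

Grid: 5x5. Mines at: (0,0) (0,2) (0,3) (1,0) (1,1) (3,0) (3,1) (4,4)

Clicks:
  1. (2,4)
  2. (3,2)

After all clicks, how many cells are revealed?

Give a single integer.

Click 1 (2,4) count=0: revealed 9 new [(1,2) (1,3) (1,4) (2,2) (2,3) (2,4) (3,2) (3,3) (3,4)] -> total=9
Click 2 (3,2) count=1: revealed 0 new [(none)] -> total=9

Answer: 9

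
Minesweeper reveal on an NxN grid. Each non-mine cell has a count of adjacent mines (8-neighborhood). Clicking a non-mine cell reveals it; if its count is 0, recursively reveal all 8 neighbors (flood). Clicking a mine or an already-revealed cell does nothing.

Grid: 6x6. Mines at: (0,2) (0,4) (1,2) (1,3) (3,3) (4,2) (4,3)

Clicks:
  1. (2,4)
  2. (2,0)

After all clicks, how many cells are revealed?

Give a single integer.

Answer: 13

Derivation:
Click 1 (2,4) count=2: revealed 1 new [(2,4)] -> total=1
Click 2 (2,0) count=0: revealed 12 new [(0,0) (0,1) (1,0) (1,1) (2,0) (2,1) (3,0) (3,1) (4,0) (4,1) (5,0) (5,1)] -> total=13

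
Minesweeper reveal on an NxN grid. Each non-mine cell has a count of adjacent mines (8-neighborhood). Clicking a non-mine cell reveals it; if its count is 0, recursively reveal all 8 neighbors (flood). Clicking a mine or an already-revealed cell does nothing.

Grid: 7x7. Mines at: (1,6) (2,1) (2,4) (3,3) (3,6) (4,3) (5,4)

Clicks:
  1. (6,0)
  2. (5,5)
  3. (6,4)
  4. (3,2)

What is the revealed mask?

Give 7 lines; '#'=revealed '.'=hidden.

Answer: .......
.......
.......
###....
###....
####.#.
#####..

Derivation:
Click 1 (6,0) count=0: revealed 14 new [(3,0) (3,1) (3,2) (4,0) (4,1) (4,2) (5,0) (5,1) (5,2) (5,3) (6,0) (6,1) (6,2) (6,3)] -> total=14
Click 2 (5,5) count=1: revealed 1 new [(5,5)] -> total=15
Click 3 (6,4) count=1: revealed 1 new [(6,4)] -> total=16
Click 4 (3,2) count=3: revealed 0 new [(none)] -> total=16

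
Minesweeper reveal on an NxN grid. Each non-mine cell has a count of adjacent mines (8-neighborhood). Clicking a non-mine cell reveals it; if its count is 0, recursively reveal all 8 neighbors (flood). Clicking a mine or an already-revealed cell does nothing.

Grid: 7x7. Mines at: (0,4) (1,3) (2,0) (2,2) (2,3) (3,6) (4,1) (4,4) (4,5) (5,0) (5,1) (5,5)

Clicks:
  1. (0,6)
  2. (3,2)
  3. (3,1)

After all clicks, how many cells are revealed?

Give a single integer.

Click 1 (0,6) count=0: revealed 6 new [(0,5) (0,6) (1,5) (1,6) (2,5) (2,6)] -> total=6
Click 2 (3,2) count=3: revealed 1 new [(3,2)] -> total=7
Click 3 (3,1) count=3: revealed 1 new [(3,1)] -> total=8

Answer: 8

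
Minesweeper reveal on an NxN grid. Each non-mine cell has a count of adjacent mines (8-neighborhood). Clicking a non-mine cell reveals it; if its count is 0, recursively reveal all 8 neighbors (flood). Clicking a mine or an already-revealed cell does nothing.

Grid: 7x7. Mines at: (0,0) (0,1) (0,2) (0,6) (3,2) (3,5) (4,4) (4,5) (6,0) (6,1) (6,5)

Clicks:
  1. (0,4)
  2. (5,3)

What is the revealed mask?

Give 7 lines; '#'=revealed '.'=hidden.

Answer: ...###.
...###.
...###.
.......
.......
...#...
.......

Derivation:
Click 1 (0,4) count=0: revealed 9 new [(0,3) (0,4) (0,5) (1,3) (1,4) (1,5) (2,3) (2,4) (2,5)] -> total=9
Click 2 (5,3) count=1: revealed 1 new [(5,3)] -> total=10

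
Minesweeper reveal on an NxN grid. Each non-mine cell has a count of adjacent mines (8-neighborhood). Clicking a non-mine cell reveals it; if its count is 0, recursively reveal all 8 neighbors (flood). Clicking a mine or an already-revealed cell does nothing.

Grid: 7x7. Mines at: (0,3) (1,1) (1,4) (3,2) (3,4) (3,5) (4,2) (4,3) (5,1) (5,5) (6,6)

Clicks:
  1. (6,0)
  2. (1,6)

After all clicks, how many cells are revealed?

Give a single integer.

Answer: 7

Derivation:
Click 1 (6,0) count=1: revealed 1 new [(6,0)] -> total=1
Click 2 (1,6) count=0: revealed 6 new [(0,5) (0,6) (1,5) (1,6) (2,5) (2,6)] -> total=7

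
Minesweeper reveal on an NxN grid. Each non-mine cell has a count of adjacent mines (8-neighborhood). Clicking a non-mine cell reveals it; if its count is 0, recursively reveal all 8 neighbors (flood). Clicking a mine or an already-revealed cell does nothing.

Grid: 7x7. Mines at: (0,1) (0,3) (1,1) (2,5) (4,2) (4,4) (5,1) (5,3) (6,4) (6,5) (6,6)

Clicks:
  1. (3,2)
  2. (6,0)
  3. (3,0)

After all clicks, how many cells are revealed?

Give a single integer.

Click 1 (3,2) count=1: revealed 1 new [(3,2)] -> total=1
Click 2 (6,0) count=1: revealed 1 new [(6,0)] -> total=2
Click 3 (3,0) count=0: revealed 6 new [(2,0) (2,1) (3,0) (3,1) (4,0) (4,1)] -> total=8

Answer: 8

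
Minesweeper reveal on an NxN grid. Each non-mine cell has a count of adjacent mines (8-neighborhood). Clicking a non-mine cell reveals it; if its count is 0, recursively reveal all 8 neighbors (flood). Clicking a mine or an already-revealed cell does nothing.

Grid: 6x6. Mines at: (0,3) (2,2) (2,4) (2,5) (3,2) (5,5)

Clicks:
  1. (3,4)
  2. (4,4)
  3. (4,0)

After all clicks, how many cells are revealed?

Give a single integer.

Answer: 21

Derivation:
Click 1 (3,4) count=2: revealed 1 new [(3,4)] -> total=1
Click 2 (4,4) count=1: revealed 1 new [(4,4)] -> total=2
Click 3 (4,0) count=0: revealed 19 new [(0,0) (0,1) (0,2) (1,0) (1,1) (1,2) (2,0) (2,1) (3,0) (3,1) (4,0) (4,1) (4,2) (4,3) (5,0) (5,1) (5,2) (5,3) (5,4)] -> total=21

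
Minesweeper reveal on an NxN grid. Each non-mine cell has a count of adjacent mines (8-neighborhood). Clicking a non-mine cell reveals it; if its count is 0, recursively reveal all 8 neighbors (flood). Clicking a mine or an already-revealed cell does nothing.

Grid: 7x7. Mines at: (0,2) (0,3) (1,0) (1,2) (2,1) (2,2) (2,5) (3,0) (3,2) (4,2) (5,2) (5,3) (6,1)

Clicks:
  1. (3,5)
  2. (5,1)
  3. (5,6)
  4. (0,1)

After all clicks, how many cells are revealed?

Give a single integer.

Answer: 14

Derivation:
Click 1 (3,5) count=1: revealed 1 new [(3,5)] -> total=1
Click 2 (5,1) count=3: revealed 1 new [(5,1)] -> total=2
Click 3 (5,6) count=0: revealed 11 new [(3,4) (3,6) (4,4) (4,5) (4,6) (5,4) (5,5) (5,6) (6,4) (6,5) (6,6)] -> total=13
Click 4 (0,1) count=3: revealed 1 new [(0,1)] -> total=14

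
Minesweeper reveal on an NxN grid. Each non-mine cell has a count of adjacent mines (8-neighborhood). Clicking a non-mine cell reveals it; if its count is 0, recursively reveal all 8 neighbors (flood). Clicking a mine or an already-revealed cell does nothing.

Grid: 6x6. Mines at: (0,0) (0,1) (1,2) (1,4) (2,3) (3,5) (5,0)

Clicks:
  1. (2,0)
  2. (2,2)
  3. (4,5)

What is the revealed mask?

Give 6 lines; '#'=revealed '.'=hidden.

Click 1 (2,0) count=0: revealed 21 new [(1,0) (1,1) (2,0) (2,1) (2,2) (3,0) (3,1) (3,2) (3,3) (3,4) (4,0) (4,1) (4,2) (4,3) (4,4) (4,5) (5,1) (5,2) (5,3) (5,4) (5,5)] -> total=21
Click 2 (2,2) count=2: revealed 0 new [(none)] -> total=21
Click 3 (4,5) count=1: revealed 0 new [(none)] -> total=21

Answer: ......
##....
###...
#####.
######
.#####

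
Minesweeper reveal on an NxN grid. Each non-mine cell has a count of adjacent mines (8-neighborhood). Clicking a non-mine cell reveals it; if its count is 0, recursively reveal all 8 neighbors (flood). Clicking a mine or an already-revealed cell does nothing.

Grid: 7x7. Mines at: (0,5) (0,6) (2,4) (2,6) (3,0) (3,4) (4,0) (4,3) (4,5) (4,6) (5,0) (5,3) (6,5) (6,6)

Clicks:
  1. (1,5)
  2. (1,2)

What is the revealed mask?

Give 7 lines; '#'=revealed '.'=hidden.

Click 1 (1,5) count=4: revealed 1 new [(1,5)] -> total=1
Click 2 (1,2) count=0: revealed 17 new [(0,0) (0,1) (0,2) (0,3) (0,4) (1,0) (1,1) (1,2) (1,3) (1,4) (2,0) (2,1) (2,2) (2,3) (3,1) (3,2) (3,3)] -> total=18

Answer: #####..
######.
####...
.###...
.......
.......
.......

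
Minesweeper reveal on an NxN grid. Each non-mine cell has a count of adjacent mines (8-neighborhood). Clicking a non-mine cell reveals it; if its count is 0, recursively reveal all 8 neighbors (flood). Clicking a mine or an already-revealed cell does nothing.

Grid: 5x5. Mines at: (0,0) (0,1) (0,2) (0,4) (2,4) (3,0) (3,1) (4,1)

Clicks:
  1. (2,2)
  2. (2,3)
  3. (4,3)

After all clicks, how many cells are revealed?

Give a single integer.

Click 1 (2,2) count=1: revealed 1 new [(2,2)] -> total=1
Click 2 (2,3) count=1: revealed 1 new [(2,3)] -> total=2
Click 3 (4,3) count=0: revealed 6 new [(3,2) (3,3) (3,4) (4,2) (4,3) (4,4)] -> total=8

Answer: 8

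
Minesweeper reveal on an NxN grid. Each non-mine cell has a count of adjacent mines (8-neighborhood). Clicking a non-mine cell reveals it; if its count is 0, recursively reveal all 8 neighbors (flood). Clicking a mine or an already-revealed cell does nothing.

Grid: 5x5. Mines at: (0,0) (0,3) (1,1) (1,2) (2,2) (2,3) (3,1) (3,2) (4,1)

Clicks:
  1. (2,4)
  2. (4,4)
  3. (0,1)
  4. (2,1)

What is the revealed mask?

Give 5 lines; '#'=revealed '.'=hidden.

Click 1 (2,4) count=1: revealed 1 new [(2,4)] -> total=1
Click 2 (4,4) count=0: revealed 4 new [(3,3) (3,4) (4,3) (4,4)] -> total=5
Click 3 (0,1) count=3: revealed 1 new [(0,1)] -> total=6
Click 4 (2,1) count=5: revealed 1 new [(2,1)] -> total=7

Answer: .#...
.....
.#..#
...##
...##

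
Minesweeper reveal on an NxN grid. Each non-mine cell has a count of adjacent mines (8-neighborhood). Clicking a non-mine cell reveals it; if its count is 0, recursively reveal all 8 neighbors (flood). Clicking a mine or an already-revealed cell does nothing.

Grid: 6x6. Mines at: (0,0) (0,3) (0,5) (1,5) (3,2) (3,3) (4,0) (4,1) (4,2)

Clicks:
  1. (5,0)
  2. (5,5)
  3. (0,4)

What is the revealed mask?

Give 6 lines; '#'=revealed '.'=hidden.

Click 1 (5,0) count=2: revealed 1 new [(5,0)] -> total=1
Click 2 (5,5) count=0: revealed 10 new [(2,4) (2,5) (3,4) (3,5) (4,3) (4,4) (4,5) (5,3) (5,4) (5,5)] -> total=11
Click 3 (0,4) count=3: revealed 1 new [(0,4)] -> total=12

Answer: ....#.
......
....##
....##
...###
#..###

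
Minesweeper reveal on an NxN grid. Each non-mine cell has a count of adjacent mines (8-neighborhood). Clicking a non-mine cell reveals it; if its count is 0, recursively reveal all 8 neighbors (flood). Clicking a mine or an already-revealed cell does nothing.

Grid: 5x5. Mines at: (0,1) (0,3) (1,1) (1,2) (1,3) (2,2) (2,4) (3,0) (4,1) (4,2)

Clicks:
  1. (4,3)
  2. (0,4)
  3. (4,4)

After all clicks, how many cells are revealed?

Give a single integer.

Click 1 (4,3) count=1: revealed 1 new [(4,3)] -> total=1
Click 2 (0,4) count=2: revealed 1 new [(0,4)] -> total=2
Click 3 (4,4) count=0: revealed 3 new [(3,3) (3,4) (4,4)] -> total=5

Answer: 5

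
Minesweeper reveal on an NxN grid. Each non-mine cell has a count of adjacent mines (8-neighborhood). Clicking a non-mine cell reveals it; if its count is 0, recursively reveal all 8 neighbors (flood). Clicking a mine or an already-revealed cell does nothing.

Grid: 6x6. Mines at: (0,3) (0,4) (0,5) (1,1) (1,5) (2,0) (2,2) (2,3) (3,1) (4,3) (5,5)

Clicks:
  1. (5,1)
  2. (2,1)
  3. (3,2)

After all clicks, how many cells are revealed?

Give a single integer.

Click 1 (5,1) count=0: revealed 6 new [(4,0) (4,1) (4,2) (5,0) (5,1) (5,2)] -> total=6
Click 2 (2,1) count=4: revealed 1 new [(2,1)] -> total=7
Click 3 (3,2) count=4: revealed 1 new [(3,2)] -> total=8

Answer: 8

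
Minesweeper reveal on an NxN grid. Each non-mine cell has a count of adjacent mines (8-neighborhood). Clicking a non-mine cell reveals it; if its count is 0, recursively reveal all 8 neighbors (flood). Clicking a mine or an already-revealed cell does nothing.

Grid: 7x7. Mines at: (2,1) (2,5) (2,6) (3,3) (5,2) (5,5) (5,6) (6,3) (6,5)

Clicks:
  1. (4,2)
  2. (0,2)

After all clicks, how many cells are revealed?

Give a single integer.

Answer: 18

Derivation:
Click 1 (4,2) count=2: revealed 1 new [(4,2)] -> total=1
Click 2 (0,2) count=0: revealed 17 new [(0,0) (0,1) (0,2) (0,3) (0,4) (0,5) (0,6) (1,0) (1,1) (1,2) (1,3) (1,4) (1,5) (1,6) (2,2) (2,3) (2,4)] -> total=18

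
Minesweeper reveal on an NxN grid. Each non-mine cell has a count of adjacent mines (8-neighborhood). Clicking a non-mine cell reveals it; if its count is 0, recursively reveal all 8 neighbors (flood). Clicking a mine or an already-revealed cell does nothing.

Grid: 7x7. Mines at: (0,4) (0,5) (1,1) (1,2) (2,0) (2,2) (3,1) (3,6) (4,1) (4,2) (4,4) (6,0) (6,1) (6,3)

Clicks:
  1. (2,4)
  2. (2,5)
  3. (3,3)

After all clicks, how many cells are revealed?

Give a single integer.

Click 1 (2,4) count=0: revealed 9 new [(1,3) (1,4) (1,5) (2,3) (2,4) (2,5) (3,3) (3,4) (3,5)] -> total=9
Click 2 (2,5) count=1: revealed 0 new [(none)] -> total=9
Click 3 (3,3) count=3: revealed 0 new [(none)] -> total=9

Answer: 9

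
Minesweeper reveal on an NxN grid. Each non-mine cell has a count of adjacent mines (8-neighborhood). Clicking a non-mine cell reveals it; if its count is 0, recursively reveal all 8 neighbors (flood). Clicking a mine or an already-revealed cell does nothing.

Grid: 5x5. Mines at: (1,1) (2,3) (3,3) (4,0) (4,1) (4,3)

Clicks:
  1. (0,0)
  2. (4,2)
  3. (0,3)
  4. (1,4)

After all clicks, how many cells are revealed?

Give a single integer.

Answer: 8

Derivation:
Click 1 (0,0) count=1: revealed 1 new [(0,0)] -> total=1
Click 2 (4,2) count=3: revealed 1 new [(4,2)] -> total=2
Click 3 (0,3) count=0: revealed 6 new [(0,2) (0,3) (0,4) (1,2) (1,3) (1,4)] -> total=8
Click 4 (1,4) count=1: revealed 0 new [(none)] -> total=8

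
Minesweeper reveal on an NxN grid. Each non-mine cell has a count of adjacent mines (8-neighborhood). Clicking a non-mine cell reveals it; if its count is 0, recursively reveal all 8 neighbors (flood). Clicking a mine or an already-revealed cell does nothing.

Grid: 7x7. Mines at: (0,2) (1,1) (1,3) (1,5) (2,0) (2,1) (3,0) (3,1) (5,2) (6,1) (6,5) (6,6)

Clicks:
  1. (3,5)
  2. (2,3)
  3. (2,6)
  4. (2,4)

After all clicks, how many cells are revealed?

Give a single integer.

Answer: 19

Derivation:
Click 1 (3,5) count=0: revealed 19 new [(2,2) (2,3) (2,4) (2,5) (2,6) (3,2) (3,3) (3,4) (3,5) (3,6) (4,2) (4,3) (4,4) (4,5) (4,6) (5,3) (5,4) (5,5) (5,6)] -> total=19
Click 2 (2,3) count=1: revealed 0 new [(none)] -> total=19
Click 3 (2,6) count=1: revealed 0 new [(none)] -> total=19
Click 4 (2,4) count=2: revealed 0 new [(none)] -> total=19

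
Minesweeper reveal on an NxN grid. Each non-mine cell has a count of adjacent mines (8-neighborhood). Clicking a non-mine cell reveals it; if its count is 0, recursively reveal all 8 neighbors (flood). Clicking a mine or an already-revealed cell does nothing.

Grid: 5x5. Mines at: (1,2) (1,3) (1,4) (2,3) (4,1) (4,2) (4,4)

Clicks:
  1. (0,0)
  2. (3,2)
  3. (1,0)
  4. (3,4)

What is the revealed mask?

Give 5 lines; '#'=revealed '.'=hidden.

Click 1 (0,0) count=0: revealed 8 new [(0,0) (0,1) (1,0) (1,1) (2,0) (2,1) (3,0) (3,1)] -> total=8
Click 2 (3,2) count=3: revealed 1 new [(3,2)] -> total=9
Click 3 (1,0) count=0: revealed 0 new [(none)] -> total=9
Click 4 (3,4) count=2: revealed 1 new [(3,4)] -> total=10

Answer: ##...
##...
##...
###.#
.....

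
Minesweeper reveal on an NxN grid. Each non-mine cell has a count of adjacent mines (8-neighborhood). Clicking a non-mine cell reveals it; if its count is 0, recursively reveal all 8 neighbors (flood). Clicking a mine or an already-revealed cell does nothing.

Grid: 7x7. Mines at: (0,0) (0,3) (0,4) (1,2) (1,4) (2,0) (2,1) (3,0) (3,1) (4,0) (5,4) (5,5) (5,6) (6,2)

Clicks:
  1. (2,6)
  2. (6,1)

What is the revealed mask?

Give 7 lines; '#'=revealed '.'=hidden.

Click 1 (2,6) count=0: revealed 19 new [(0,5) (0,6) (1,5) (1,6) (2,2) (2,3) (2,4) (2,5) (2,6) (3,2) (3,3) (3,4) (3,5) (3,6) (4,2) (4,3) (4,4) (4,5) (4,6)] -> total=19
Click 2 (6,1) count=1: revealed 1 new [(6,1)] -> total=20

Answer: .....##
.....##
..#####
..#####
..#####
.......
.#.....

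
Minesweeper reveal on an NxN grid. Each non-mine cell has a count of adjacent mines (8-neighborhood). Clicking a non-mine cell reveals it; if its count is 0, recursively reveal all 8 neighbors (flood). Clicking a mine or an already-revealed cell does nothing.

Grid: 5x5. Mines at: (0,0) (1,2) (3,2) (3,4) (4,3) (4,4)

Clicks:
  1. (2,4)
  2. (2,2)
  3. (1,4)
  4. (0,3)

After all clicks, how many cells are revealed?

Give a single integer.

Click 1 (2,4) count=1: revealed 1 new [(2,4)] -> total=1
Click 2 (2,2) count=2: revealed 1 new [(2,2)] -> total=2
Click 3 (1,4) count=0: revealed 5 new [(0,3) (0,4) (1,3) (1,4) (2,3)] -> total=7
Click 4 (0,3) count=1: revealed 0 new [(none)] -> total=7

Answer: 7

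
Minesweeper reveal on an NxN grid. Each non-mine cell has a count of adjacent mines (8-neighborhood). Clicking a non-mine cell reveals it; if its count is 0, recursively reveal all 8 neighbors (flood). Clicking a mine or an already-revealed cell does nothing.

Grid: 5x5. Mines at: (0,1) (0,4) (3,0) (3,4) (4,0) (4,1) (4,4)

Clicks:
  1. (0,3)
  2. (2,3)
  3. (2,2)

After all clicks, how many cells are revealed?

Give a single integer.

Answer: 10

Derivation:
Click 1 (0,3) count=1: revealed 1 new [(0,3)] -> total=1
Click 2 (2,3) count=1: revealed 1 new [(2,3)] -> total=2
Click 3 (2,2) count=0: revealed 8 new [(1,1) (1,2) (1,3) (2,1) (2,2) (3,1) (3,2) (3,3)] -> total=10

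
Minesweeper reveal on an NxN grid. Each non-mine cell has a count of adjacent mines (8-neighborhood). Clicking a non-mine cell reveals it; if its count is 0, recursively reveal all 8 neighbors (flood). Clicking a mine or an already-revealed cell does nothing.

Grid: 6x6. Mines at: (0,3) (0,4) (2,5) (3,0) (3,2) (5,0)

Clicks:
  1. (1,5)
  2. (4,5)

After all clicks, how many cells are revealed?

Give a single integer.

Answer: 14

Derivation:
Click 1 (1,5) count=2: revealed 1 new [(1,5)] -> total=1
Click 2 (4,5) count=0: revealed 13 new [(3,3) (3,4) (3,5) (4,1) (4,2) (4,3) (4,4) (4,5) (5,1) (5,2) (5,3) (5,4) (5,5)] -> total=14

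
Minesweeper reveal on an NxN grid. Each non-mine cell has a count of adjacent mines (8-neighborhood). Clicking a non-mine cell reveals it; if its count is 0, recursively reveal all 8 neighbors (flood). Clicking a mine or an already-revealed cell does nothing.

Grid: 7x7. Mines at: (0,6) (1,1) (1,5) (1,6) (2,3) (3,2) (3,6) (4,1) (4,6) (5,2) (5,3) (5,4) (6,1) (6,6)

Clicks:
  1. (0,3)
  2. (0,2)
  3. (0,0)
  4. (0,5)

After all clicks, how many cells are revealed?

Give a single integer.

Answer: 8

Derivation:
Click 1 (0,3) count=0: revealed 6 new [(0,2) (0,3) (0,4) (1,2) (1,3) (1,4)] -> total=6
Click 2 (0,2) count=1: revealed 0 new [(none)] -> total=6
Click 3 (0,0) count=1: revealed 1 new [(0,0)] -> total=7
Click 4 (0,5) count=3: revealed 1 new [(0,5)] -> total=8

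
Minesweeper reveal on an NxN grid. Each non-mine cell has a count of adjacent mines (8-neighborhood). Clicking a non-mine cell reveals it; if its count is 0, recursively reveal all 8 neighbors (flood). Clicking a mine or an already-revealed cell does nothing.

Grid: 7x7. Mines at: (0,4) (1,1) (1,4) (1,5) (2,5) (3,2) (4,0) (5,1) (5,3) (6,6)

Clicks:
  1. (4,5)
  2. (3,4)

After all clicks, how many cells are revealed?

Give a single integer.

Answer: 9

Derivation:
Click 1 (4,5) count=0: revealed 9 new [(3,4) (3,5) (3,6) (4,4) (4,5) (4,6) (5,4) (5,5) (5,6)] -> total=9
Click 2 (3,4) count=1: revealed 0 new [(none)] -> total=9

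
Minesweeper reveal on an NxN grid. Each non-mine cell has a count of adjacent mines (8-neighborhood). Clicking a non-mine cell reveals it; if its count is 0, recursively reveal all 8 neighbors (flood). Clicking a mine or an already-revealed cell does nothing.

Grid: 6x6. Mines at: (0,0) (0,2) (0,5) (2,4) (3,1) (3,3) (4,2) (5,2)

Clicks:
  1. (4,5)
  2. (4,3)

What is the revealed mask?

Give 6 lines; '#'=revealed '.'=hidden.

Click 1 (4,5) count=0: revealed 8 new [(3,4) (3,5) (4,3) (4,4) (4,5) (5,3) (5,4) (5,5)] -> total=8
Click 2 (4,3) count=3: revealed 0 new [(none)] -> total=8

Answer: ......
......
......
....##
...###
...###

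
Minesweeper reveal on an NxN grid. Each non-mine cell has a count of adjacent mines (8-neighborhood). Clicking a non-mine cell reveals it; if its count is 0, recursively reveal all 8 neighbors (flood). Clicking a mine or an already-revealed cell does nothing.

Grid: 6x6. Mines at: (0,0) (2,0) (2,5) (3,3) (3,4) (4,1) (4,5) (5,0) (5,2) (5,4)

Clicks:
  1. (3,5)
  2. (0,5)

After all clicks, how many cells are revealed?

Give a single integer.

Click 1 (3,5) count=3: revealed 1 new [(3,5)] -> total=1
Click 2 (0,5) count=0: revealed 14 new [(0,1) (0,2) (0,3) (0,4) (0,5) (1,1) (1,2) (1,3) (1,4) (1,5) (2,1) (2,2) (2,3) (2,4)] -> total=15

Answer: 15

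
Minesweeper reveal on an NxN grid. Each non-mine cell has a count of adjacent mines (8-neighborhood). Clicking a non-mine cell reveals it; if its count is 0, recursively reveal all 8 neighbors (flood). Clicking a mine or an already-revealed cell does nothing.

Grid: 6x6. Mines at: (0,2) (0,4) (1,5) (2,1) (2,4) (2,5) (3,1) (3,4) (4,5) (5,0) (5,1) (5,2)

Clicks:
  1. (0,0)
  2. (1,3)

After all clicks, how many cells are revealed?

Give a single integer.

Click 1 (0,0) count=0: revealed 4 new [(0,0) (0,1) (1,0) (1,1)] -> total=4
Click 2 (1,3) count=3: revealed 1 new [(1,3)] -> total=5

Answer: 5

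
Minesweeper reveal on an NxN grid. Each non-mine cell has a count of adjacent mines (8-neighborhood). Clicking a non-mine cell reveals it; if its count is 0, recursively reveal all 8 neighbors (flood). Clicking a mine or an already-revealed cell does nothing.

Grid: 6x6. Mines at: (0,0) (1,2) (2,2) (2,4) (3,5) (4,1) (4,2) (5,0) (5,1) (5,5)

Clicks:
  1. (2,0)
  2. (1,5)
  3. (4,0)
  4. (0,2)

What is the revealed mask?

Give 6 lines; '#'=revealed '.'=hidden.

Answer: ..#...
##...#
##....
##....
#.....
......

Derivation:
Click 1 (2,0) count=0: revealed 6 new [(1,0) (1,1) (2,0) (2,1) (3,0) (3,1)] -> total=6
Click 2 (1,5) count=1: revealed 1 new [(1,5)] -> total=7
Click 3 (4,0) count=3: revealed 1 new [(4,0)] -> total=8
Click 4 (0,2) count=1: revealed 1 new [(0,2)] -> total=9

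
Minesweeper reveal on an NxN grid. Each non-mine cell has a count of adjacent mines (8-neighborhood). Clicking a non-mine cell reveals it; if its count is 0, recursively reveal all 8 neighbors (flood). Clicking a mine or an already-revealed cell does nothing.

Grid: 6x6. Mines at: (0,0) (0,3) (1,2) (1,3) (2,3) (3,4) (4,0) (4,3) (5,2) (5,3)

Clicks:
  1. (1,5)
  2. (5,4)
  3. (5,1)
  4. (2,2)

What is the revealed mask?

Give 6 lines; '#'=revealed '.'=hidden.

Click 1 (1,5) count=0: revealed 6 new [(0,4) (0,5) (1,4) (1,5) (2,4) (2,5)] -> total=6
Click 2 (5,4) count=2: revealed 1 new [(5,4)] -> total=7
Click 3 (5,1) count=2: revealed 1 new [(5,1)] -> total=8
Click 4 (2,2) count=3: revealed 1 new [(2,2)] -> total=9

Answer: ....##
....##
..#.##
......
......
.#..#.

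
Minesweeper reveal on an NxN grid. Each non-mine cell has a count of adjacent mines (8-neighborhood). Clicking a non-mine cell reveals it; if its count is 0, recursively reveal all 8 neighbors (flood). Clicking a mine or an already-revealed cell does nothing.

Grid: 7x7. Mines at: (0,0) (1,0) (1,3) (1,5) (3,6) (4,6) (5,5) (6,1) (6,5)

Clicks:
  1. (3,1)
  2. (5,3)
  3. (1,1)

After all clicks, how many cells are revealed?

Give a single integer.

Answer: 27

Derivation:
Click 1 (3,1) count=0: revealed 26 new [(2,0) (2,1) (2,2) (2,3) (2,4) (2,5) (3,0) (3,1) (3,2) (3,3) (3,4) (3,5) (4,0) (4,1) (4,2) (4,3) (4,4) (4,5) (5,0) (5,1) (5,2) (5,3) (5,4) (6,2) (6,3) (6,4)] -> total=26
Click 2 (5,3) count=0: revealed 0 new [(none)] -> total=26
Click 3 (1,1) count=2: revealed 1 new [(1,1)] -> total=27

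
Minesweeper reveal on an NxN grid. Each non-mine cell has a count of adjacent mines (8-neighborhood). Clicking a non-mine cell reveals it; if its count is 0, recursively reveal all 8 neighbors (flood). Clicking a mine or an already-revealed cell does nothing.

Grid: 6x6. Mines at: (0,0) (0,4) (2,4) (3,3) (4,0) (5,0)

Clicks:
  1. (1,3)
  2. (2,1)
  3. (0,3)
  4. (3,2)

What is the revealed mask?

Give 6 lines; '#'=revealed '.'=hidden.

Answer: .###..
####..
####..
###...
......
......

Derivation:
Click 1 (1,3) count=2: revealed 1 new [(1,3)] -> total=1
Click 2 (2,1) count=0: revealed 13 new [(0,1) (0,2) (0,3) (1,0) (1,1) (1,2) (2,0) (2,1) (2,2) (2,3) (3,0) (3,1) (3,2)] -> total=14
Click 3 (0,3) count=1: revealed 0 new [(none)] -> total=14
Click 4 (3,2) count=1: revealed 0 new [(none)] -> total=14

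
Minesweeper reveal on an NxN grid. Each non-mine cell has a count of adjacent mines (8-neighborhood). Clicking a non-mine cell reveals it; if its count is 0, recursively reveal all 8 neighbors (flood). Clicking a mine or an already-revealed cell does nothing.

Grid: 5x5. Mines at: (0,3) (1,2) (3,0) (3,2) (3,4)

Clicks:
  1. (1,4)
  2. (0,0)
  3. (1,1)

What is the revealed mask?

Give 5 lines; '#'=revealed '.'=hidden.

Click 1 (1,4) count=1: revealed 1 new [(1,4)] -> total=1
Click 2 (0,0) count=0: revealed 6 new [(0,0) (0,1) (1,0) (1,1) (2,0) (2,1)] -> total=7
Click 3 (1,1) count=1: revealed 0 new [(none)] -> total=7

Answer: ##...
##..#
##...
.....
.....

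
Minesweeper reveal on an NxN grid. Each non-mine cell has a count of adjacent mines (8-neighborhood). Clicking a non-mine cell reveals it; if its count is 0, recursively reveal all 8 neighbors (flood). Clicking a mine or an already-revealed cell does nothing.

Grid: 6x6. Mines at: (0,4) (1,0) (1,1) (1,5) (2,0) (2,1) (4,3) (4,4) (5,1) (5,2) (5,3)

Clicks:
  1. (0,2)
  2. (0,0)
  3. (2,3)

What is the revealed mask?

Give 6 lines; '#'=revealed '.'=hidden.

Answer: #.#...
..###.
..###.
..###.
......
......

Derivation:
Click 1 (0,2) count=1: revealed 1 new [(0,2)] -> total=1
Click 2 (0,0) count=2: revealed 1 new [(0,0)] -> total=2
Click 3 (2,3) count=0: revealed 9 new [(1,2) (1,3) (1,4) (2,2) (2,3) (2,4) (3,2) (3,3) (3,4)] -> total=11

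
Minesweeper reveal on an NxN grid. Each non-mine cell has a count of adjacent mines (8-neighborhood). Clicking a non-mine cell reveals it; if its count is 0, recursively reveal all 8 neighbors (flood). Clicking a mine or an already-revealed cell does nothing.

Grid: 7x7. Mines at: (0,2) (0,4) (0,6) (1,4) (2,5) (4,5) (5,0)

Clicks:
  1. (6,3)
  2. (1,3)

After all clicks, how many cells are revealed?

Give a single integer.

Answer: 33

Derivation:
Click 1 (6,3) count=0: revealed 33 new [(0,0) (0,1) (1,0) (1,1) (1,2) (1,3) (2,0) (2,1) (2,2) (2,3) (2,4) (3,0) (3,1) (3,2) (3,3) (3,4) (4,0) (4,1) (4,2) (4,3) (4,4) (5,1) (5,2) (5,3) (5,4) (5,5) (5,6) (6,1) (6,2) (6,3) (6,4) (6,5) (6,6)] -> total=33
Click 2 (1,3) count=3: revealed 0 new [(none)] -> total=33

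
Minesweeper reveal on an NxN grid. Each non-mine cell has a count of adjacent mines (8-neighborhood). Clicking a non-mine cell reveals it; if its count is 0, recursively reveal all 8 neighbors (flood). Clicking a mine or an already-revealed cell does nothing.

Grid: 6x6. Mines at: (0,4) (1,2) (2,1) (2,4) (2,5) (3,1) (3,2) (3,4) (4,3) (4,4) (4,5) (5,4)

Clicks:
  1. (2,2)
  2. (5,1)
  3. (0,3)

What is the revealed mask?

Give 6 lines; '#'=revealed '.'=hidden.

Click 1 (2,2) count=4: revealed 1 new [(2,2)] -> total=1
Click 2 (5,1) count=0: revealed 6 new [(4,0) (4,1) (4,2) (5,0) (5,1) (5,2)] -> total=7
Click 3 (0,3) count=2: revealed 1 new [(0,3)] -> total=8

Answer: ...#..
......
..#...
......
###...
###...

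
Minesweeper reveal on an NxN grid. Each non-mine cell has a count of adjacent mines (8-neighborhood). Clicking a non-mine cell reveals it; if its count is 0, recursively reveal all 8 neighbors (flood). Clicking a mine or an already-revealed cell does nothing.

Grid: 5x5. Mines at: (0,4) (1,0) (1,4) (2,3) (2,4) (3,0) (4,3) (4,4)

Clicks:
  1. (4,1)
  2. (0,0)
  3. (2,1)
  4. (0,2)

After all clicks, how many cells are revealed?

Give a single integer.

Answer: 9

Derivation:
Click 1 (4,1) count=1: revealed 1 new [(4,1)] -> total=1
Click 2 (0,0) count=1: revealed 1 new [(0,0)] -> total=2
Click 3 (2,1) count=2: revealed 1 new [(2,1)] -> total=3
Click 4 (0,2) count=0: revealed 6 new [(0,1) (0,2) (0,3) (1,1) (1,2) (1,3)] -> total=9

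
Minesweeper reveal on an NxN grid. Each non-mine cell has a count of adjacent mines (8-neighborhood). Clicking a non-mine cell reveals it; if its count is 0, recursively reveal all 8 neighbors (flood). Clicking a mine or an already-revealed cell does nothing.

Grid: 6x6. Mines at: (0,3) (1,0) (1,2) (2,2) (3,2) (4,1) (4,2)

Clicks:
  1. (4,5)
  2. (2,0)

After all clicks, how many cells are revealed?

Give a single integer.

Click 1 (4,5) count=0: revealed 17 new [(0,4) (0,5) (1,3) (1,4) (1,5) (2,3) (2,4) (2,5) (3,3) (3,4) (3,5) (4,3) (4,4) (4,5) (5,3) (5,4) (5,5)] -> total=17
Click 2 (2,0) count=1: revealed 1 new [(2,0)] -> total=18

Answer: 18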